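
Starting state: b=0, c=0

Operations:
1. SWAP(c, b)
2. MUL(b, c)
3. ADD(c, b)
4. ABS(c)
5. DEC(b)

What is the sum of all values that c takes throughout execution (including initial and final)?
0

Values of c at each step:
Initial: c = 0
After step 1: c = 0
After step 2: c = 0
After step 3: c = 0
After step 4: c = 0
After step 5: c = 0
Sum = 0 + 0 + 0 + 0 + 0 + 0 = 0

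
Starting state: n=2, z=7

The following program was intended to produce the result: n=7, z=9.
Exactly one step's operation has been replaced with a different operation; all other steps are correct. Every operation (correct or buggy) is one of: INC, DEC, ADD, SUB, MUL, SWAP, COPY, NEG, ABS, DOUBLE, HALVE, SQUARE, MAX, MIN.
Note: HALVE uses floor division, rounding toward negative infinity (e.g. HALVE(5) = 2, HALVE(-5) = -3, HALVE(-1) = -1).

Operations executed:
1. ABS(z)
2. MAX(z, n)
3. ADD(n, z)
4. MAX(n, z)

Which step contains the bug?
Step 4

Trace with buggy code:
Initial: n=2, z=7
After step 1: n=2, z=7
After step 2: n=2, z=7
After step 3: n=9, z=7
After step 4: n=9, z=7
Actual final n=9, z=7 ≠ expected n=7, z=9.
Step 4 is the only position where a single-operation replacement can produce the expected result.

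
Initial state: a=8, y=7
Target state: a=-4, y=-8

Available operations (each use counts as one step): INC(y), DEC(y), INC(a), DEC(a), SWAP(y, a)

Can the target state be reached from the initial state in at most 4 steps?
No

The target state cannot be reached within 4 steps.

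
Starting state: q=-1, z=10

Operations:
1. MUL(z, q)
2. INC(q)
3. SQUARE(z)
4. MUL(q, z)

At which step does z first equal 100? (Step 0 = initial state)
Step 3

Tracing z:
Initial: z = 10
After step 1: z = -10
After step 2: z = -10
After step 3: z = 100 ← first occurrence
After step 4: z = 100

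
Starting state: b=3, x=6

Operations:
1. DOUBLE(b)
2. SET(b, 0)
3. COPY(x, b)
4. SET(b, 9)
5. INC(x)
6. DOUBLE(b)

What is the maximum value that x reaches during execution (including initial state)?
6

Values of x at each step:
Initial: x = 6 ← maximum
After step 1: x = 6
After step 2: x = 6
After step 3: x = 0
After step 4: x = 0
After step 5: x = 1
After step 6: x = 1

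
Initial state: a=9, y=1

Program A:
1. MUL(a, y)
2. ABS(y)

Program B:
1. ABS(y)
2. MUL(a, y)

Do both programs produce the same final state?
Yes

Program A final state: a=9, y=1
Program B final state: a=9, y=1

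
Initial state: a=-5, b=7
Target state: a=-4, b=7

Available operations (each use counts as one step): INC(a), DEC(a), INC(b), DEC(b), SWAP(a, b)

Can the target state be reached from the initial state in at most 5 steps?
Yes

Path (1 step): INC(a)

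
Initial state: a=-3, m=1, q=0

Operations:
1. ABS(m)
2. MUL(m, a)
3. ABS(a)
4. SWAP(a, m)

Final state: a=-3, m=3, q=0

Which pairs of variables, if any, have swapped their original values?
None

Comparing initial and final values:
a: -3 → -3
m: 1 → 3
q: 0 → 0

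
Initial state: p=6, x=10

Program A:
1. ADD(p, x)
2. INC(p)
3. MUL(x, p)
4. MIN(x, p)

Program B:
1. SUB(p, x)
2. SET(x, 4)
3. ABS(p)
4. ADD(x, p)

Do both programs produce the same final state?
No

Program A final state: p=17, x=17
Program B final state: p=4, x=8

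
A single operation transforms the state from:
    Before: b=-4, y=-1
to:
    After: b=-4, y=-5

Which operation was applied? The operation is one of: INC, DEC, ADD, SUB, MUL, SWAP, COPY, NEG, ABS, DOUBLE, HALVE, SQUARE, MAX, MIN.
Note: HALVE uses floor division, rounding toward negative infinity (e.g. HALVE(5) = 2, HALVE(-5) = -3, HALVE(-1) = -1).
ADD(y, b)

Analyzing the change:
Before: b=-4, y=-1
After: b=-4, y=-5
Variable y changed from -1 to -5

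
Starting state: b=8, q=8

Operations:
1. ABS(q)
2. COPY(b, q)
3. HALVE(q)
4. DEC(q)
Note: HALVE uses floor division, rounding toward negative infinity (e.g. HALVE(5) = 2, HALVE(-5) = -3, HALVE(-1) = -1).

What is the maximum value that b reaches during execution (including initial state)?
8

Values of b at each step:
Initial: b = 8 ← maximum
After step 1: b = 8
After step 2: b = 8
After step 3: b = 8
After step 4: b = 8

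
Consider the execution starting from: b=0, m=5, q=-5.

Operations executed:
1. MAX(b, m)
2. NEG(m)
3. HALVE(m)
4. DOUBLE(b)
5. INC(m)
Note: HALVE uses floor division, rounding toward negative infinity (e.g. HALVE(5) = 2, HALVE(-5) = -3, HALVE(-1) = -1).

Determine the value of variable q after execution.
q = -5

Tracing execution:
Step 1: MAX(b, m) → q = -5
Step 2: NEG(m) → q = -5
Step 3: HALVE(m) → q = -5
Step 4: DOUBLE(b) → q = -5
Step 5: INC(m) → q = -5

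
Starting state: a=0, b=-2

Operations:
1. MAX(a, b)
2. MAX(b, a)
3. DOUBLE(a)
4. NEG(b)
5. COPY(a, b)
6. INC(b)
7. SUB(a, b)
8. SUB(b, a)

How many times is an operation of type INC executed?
1

Counting INC operations:
Step 6: INC(b) ← INC
Total: 1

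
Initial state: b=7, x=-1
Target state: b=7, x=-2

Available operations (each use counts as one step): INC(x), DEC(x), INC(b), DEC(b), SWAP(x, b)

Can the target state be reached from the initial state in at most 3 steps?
Yes

Path (1 step): DEC(x)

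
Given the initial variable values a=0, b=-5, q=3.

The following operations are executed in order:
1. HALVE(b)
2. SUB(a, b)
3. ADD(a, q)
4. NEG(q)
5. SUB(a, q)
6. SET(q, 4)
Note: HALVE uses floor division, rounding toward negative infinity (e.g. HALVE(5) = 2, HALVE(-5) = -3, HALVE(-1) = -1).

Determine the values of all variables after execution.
{a: 9, b: -3, q: 4}

Step-by-step execution:
Initial: a=0, b=-5, q=3
After step 1 (HALVE(b)): a=0, b=-3, q=3
After step 2 (SUB(a, b)): a=3, b=-3, q=3
After step 3 (ADD(a, q)): a=6, b=-3, q=3
After step 4 (NEG(q)): a=6, b=-3, q=-3
After step 5 (SUB(a, q)): a=9, b=-3, q=-3
After step 6 (SET(q, 4)): a=9, b=-3, q=4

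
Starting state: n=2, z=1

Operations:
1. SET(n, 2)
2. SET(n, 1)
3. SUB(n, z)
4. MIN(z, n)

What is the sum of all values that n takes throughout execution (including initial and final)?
5

Values of n at each step:
Initial: n = 2
After step 1: n = 2
After step 2: n = 1
After step 3: n = 0
After step 4: n = 0
Sum = 2 + 2 + 1 + 0 + 0 = 5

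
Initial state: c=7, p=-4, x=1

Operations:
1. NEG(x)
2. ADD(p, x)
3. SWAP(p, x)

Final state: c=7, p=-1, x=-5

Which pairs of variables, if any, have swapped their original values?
None

Comparing initial and final values:
p: -4 → -1
x: 1 → -5
c: 7 → 7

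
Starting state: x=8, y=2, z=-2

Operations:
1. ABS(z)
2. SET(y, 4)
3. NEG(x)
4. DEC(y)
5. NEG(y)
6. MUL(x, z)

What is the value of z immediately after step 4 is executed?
z = 2

Tracing z through execution:
Initial: z = -2
After step 1 (ABS(z)): z = 2
After step 2 (SET(y, 4)): z = 2
After step 3 (NEG(x)): z = 2
After step 4 (DEC(y)): z = 2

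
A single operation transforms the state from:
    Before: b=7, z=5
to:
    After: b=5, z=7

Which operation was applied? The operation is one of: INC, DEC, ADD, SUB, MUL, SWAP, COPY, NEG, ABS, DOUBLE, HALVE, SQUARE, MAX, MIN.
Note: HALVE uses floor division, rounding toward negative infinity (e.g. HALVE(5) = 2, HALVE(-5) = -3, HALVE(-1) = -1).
SWAP(b, z)

Analyzing the change:
Before: b=7, z=5
After: b=5, z=7
Variable b changed from 7 to 5
Variable z changed from 5 to 7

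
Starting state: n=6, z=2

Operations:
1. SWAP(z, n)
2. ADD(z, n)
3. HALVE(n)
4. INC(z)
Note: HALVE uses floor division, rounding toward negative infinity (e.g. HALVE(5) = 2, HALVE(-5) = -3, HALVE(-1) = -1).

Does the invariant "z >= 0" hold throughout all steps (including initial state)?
Yes

The invariant holds at every step.

State at each step:
Initial: n=6, z=2
After step 1: n=2, z=6
After step 2: n=2, z=8
After step 3: n=1, z=8
After step 4: n=1, z=9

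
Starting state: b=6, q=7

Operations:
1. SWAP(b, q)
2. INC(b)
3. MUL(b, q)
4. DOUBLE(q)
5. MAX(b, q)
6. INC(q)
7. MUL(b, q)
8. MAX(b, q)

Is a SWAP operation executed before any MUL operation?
Yes

First SWAP: step 1
First MUL: step 3
Since 1 < 3, SWAP comes first.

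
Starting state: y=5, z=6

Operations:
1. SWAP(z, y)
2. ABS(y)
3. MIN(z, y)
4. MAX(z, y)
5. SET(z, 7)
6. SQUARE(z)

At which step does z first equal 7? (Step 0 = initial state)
Step 5

Tracing z:
Initial: z = 6
After step 1: z = 5
After step 2: z = 5
After step 3: z = 5
After step 4: z = 6
After step 5: z = 7 ← first occurrence
After step 6: z = 49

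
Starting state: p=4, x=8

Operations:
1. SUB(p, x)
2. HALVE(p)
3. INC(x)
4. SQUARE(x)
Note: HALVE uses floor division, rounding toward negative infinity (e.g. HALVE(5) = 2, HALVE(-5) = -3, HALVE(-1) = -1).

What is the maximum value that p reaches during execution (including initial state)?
4

Values of p at each step:
Initial: p = 4 ← maximum
After step 1: p = -4
After step 2: p = -2
After step 3: p = -2
After step 4: p = -2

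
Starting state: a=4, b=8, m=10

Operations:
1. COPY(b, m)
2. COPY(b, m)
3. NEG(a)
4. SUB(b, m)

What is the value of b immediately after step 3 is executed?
b = 10

Tracing b through execution:
Initial: b = 8
After step 1 (COPY(b, m)): b = 10
After step 2 (COPY(b, m)): b = 10
After step 3 (NEG(a)): b = 10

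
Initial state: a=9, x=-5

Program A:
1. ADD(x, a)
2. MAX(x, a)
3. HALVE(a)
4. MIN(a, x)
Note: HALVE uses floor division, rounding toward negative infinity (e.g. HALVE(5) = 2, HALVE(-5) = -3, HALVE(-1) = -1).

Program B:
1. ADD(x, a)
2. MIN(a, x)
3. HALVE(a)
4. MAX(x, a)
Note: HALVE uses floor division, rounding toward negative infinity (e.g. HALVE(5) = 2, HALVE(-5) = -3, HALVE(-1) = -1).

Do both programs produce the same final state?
No

Program A final state: a=4, x=9
Program B final state: a=2, x=4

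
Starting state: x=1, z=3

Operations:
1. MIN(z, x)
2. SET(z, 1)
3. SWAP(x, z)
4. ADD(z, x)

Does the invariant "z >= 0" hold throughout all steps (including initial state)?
Yes

The invariant holds at every step.

State at each step:
Initial: x=1, z=3
After step 1: x=1, z=1
After step 2: x=1, z=1
After step 3: x=1, z=1
After step 4: x=1, z=2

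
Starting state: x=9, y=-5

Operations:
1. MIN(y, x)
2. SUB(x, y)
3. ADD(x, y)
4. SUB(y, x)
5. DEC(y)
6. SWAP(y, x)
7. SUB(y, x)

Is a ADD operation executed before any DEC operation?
Yes

First ADD: step 3
First DEC: step 5
Since 3 < 5, ADD comes first.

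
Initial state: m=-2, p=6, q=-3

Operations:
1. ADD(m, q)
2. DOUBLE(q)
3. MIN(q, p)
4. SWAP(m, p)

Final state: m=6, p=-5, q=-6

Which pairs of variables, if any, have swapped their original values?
None

Comparing initial and final values:
p: 6 → -5
q: -3 → -6
m: -2 → 6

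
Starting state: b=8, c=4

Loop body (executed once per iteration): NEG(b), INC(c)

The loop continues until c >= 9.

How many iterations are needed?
5

Tracing iterations:
Initial: b=8, c=4
After iteration 1: b=-8, c=5
After iteration 2: b=8, c=6
After iteration 3: b=-8, c=7
After iteration 4: b=8, c=8
After iteration 5: b=-8, c=9
c >= 9 now holds, so the loop exits after 5 iterations.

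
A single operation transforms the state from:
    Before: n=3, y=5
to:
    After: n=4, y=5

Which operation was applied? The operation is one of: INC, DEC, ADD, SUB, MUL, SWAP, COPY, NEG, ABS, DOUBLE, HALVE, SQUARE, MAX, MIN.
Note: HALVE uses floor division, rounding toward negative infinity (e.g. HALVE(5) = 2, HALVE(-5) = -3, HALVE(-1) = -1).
INC(n)

Analyzing the change:
Before: n=3, y=5
After: n=4, y=5
Variable n changed from 3 to 4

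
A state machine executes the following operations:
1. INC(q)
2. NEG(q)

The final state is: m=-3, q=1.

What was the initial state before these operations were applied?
m=-3, q=-2

Working backwards:
Final state: m=-3, q=1
Before step 2 (NEG(q)): m=-3, q=-1
Before step 1 (INC(q)): m=-3, q=-2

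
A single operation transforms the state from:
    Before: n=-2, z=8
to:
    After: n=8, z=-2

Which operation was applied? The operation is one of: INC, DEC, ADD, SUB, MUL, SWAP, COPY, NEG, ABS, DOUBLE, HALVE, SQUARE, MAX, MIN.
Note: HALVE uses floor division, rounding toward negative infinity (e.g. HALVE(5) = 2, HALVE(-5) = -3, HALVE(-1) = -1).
SWAP(z, n)

Analyzing the change:
Before: n=-2, z=8
After: n=8, z=-2
Variable z changed from 8 to -2
Variable n changed from -2 to 8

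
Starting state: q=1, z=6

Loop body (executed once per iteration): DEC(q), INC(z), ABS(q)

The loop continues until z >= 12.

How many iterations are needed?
6

Tracing iterations:
Initial: q=1, z=6
After iteration 1: q=0, z=7
After iteration 2: q=1, z=8
After iteration 3: q=0, z=9
After iteration 4: q=1, z=10
After iteration 5: q=0, z=11
After iteration 6: q=1, z=12
z >= 12 now holds, so the loop exits after 6 iterations.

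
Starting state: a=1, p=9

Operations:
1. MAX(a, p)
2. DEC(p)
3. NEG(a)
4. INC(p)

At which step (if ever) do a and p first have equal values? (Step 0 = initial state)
Step 1

a and p first become equal after step 1.

Comparing values at each step:
Initial: a=1, p=9
After step 1: a=9, p=9 ← equal!
After step 2: a=9, p=8
After step 3: a=-9, p=8
After step 4: a=-9, p=9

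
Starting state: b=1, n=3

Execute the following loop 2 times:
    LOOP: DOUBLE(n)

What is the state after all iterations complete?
b=1, n=12

Iteration trace:
Start: b=1, n=3
After iteration 1: b=1, n=6
After iteration 2: b=1, n=12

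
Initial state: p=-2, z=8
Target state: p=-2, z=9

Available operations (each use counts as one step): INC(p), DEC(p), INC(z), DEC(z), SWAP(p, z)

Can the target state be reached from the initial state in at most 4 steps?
Yes

Path (1 step): INC(z)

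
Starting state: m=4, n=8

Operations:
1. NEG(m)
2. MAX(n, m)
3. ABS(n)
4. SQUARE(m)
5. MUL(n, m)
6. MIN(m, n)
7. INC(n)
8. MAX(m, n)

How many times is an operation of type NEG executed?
1

Counting NEG operations:
Step 1: NEG(m) ← NEG
Total: 1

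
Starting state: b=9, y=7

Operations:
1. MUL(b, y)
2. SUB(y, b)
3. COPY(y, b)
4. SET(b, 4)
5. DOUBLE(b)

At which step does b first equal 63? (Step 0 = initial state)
Step 1

Tracing b:
Initial: b = 9
After step 1: b = 63 ← first occurrence
After step 2: b = 63
After step 3: b = 63
After step 4: b = 4
After step 5: b = 8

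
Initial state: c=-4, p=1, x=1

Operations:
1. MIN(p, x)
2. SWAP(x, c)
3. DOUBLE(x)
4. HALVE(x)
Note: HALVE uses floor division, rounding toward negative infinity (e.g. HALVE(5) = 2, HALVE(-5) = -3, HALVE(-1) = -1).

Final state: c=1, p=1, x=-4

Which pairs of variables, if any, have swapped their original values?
(x, c)

Comparing initial and final values:
x: 1 → -4
p: 1 → 1
c: -4 → 1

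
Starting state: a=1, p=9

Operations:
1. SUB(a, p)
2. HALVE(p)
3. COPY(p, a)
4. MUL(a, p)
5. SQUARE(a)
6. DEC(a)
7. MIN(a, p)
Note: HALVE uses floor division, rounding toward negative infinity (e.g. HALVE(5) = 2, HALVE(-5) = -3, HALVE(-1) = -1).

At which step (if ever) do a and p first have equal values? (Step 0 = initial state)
Step 3

a and p first become equal after step 3.

Comparing values at each step:
Initial: a=1, p=9
After step 1: a=-8, p=9
After step 2: a=-8, p=4
After step 3: a=-8, p=-8 ← equal!
After step 4: a=64, p=-8
After step 5: a=4096, p=-8
After step 6: a=4095, p=-8
After step 7: a=-8, p=-8 ← equal!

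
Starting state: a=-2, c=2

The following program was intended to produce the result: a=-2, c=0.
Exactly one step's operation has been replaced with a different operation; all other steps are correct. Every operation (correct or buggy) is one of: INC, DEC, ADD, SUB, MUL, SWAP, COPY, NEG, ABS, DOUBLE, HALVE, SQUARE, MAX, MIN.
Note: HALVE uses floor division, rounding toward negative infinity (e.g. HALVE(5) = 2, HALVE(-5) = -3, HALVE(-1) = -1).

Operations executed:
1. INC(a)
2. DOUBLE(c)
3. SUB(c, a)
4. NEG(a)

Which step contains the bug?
Step 2

Trace with buggy code:
Initial: a=-2, c=2
After step 1: a=-1, c=2
After step 2: a=-1, c=4
After step 3: a=-1, c=5
After step 4: a=1, c=5
Actual final a=1, c=5 ≠ expected a=-2, c=0.
Step 2 is the only position where a single-operation replacement can produce the expected result.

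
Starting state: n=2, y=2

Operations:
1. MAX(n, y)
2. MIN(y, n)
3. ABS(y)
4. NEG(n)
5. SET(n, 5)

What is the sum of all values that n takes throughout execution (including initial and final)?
11

Values of n at each step:
Initial: n = 2
After step 1: n = 2
After step 2: n = 2
After step 3: n = 2
After step 4: n = -2
After step 5: n = 5
Sum = 2 + 2 + 2 + 2 + -2 + 5 = 11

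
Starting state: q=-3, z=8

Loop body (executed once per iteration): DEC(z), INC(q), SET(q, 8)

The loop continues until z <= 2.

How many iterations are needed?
6

Tracing iterations:
Initial: q=-3, z=8
After iteration 1: q=8, z=7
After iteration 2: q=8, z=6
After iteration 3: q=8, z=5
After iteration 4: q=8, z=4
After iteration 5: q=8, z=3
After iteration 6: q=8, z=2
z <= 2 now holds, so the loop exits after 6 iterations.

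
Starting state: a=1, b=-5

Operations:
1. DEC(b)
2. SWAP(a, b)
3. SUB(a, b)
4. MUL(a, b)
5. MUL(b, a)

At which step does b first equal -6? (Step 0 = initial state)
Step 1

Tracing b:
Initial: b = -5
After step 1: b = -6 ← first occurrence
After step 2: b = 1
After step 3: b = 1
After step 4: b = 1
After step 5: b = -7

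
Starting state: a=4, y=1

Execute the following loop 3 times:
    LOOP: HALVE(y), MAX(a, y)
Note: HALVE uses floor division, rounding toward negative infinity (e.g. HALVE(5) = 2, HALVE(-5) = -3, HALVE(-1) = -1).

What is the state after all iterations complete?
a=4, y=0

Iteration trace:
Start: a=4, y=1
After iteration 1: a=4, y=0
After iteration 2: a=4, y=0
After iteration 3: a=4, y=0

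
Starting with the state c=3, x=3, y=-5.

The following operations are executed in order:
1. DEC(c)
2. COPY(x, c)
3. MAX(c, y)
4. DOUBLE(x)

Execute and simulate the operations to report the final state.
{c: 2, x: 4, y: -5}

Step-by-step execution:
Initial: c=3, x=3, y=-5
After step 1 (DEC(c)): c=2, x=3, y=-5
After step 2 (COPY(x, c)): c=2, x=2, y=-5
After step 3 (MAX(c, y)): c=2, x=2, y=-5
After step 4 (DOUBLE(x)): c=2, x=4, y=-5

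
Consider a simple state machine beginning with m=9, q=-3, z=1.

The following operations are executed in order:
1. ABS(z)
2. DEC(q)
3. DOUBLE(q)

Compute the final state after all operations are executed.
{m: 9, q: -8, z: 1}

Step-by-step execution:
Initial: m=9, q=-3, z=1
After step 1 (ABS(z)): m=9, q=-3, z=1
After step 2 (DEC(q)): m=9, q=-4, z=1
After step 3 (DOUBLE(q)): m=9, q=-8, z=1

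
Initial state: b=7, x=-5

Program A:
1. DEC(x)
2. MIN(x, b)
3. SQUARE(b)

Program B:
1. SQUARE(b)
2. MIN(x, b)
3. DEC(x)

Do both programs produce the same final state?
Yes

Program A final state: b=49, x=-6
Program B final state: b=49, x=-6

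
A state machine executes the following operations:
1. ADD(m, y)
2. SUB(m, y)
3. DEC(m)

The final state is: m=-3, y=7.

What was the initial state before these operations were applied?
m=-2, y=7

Working backwards:
Final state: m=-3, y=7
Before step 3 (DEC(m)): m=-2, y=7
Before step 2 (SUB(m, y)): m=5, y=7
Before step 1 (ADD(m, y)): m=-2, y=7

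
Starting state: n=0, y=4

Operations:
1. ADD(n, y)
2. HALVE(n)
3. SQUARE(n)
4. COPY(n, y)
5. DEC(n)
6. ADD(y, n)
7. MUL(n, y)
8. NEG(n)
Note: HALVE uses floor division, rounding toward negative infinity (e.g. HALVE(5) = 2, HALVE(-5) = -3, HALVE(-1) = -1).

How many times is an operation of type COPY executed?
1

Counting COPY operations:
Step 4: COPY(n, y) ← COPY
Total: 1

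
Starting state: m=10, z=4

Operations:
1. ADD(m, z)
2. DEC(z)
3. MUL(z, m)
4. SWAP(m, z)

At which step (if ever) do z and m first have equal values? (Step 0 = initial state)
Never

z and m never become equal during execution.

Comparing values at each step:
Initial: z=4, m=10
After step 1: z=4, m=14
After step 2: z=3, m=14
After step 3: z=42, m=14
After step 4: z=14, m=42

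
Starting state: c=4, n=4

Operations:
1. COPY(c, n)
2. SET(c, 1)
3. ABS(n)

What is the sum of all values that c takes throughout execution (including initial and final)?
10

Values of c at each step:
Initial: c = 4
After step 1: c = 4
After step 2: c = 1
After step 3: c = 1
Sum = 4 + 4 + 1 + 1 = 10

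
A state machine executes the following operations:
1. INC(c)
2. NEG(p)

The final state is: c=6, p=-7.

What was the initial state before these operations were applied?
c=5, p=7

Working backwards:
Final state: c=6, p=-7
Before step 2 (NEG(p)): c=6, p=7
Before step 1 (INC(c)): c=5, p=7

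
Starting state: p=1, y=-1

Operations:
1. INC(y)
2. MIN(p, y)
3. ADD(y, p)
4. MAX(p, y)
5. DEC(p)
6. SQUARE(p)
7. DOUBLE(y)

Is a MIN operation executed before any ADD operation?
Yes

First MIN: step 2
First ADD: step 3
Since 2 < 3, MIN comes first.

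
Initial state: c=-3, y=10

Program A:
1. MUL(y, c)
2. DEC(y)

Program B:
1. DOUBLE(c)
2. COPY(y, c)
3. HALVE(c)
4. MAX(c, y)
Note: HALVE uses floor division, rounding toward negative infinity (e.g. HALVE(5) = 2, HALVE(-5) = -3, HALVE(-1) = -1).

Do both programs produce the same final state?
No

Program A final state: c=-3, y=-31
Program B final state: c=-3, y=-6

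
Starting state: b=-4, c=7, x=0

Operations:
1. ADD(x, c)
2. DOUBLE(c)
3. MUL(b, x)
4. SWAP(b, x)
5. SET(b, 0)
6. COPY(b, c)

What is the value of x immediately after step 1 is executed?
x = 7

Tracing x through execution:
Initial: x = 0
After step 1 (ADD(x, c)): x = 7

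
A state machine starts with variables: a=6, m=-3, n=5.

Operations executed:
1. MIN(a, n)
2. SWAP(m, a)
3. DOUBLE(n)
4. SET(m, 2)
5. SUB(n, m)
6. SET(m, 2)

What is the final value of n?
n = 8

Tracing execution:
Step 1: MIN(a, n) → n = 5
Step 2: SWAP(m, a) → n = 5
Step 3: DOUBLE(n) → n = 10
Step 4: SET(m, 2) → n = 10
Step 5: SUB(n, m) → n = 8
Step 6: SET(m, 2) → n = 8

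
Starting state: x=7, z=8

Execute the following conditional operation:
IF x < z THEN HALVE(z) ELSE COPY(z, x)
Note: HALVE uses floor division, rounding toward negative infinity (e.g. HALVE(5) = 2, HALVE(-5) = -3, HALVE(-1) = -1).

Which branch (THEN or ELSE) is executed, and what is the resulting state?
Branch: THEN, Final state: x=7, z=4

Evaluating condition: x < z
x = 7, z = 8
Condition is True, so THEN branch executes
After HALVE(z): x=7, z=4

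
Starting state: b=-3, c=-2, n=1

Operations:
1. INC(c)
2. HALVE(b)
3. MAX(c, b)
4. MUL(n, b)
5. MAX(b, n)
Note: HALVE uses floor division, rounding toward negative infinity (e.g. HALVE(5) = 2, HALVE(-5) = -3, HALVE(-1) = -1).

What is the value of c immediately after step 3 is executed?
c = -1

Tracing c through execution:
Initial: c = -2
After step 1 (INC(c)): c = -1
After step 2 (HALVE(b)): c = -1
After step 3 (MAX(c, b)): c = -1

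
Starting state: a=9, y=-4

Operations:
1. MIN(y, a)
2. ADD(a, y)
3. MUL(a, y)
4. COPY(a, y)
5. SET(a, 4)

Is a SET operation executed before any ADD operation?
No

First SET: step 5
First ADD: step 2
Since 5 > 2, ADD comes first.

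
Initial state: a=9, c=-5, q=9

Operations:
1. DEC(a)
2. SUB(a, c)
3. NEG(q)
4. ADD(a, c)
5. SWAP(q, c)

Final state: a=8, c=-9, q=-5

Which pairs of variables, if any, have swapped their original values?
None

Comparing initial and final values:
c: -5 → -9
a: 9 → 8
q: 9 → -5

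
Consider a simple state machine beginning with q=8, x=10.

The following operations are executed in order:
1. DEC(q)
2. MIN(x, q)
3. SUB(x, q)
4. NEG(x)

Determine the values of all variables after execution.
{q: 7, x: 0}

Step-by-step execution:
Initial: q=8, x=10
After step 1 (DEC(q)): q=7, x=10
After step 2 (MIN(x, q)): q=7, x=7
After step 3 (SUB(x, q)): q=7, x=0
After step 4 (NEG(x)): q=7, x=0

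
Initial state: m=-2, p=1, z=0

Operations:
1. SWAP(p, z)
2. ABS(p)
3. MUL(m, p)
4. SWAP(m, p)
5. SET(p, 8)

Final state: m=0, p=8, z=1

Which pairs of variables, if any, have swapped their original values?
None

Comparing initial and final values:
m: -2 → 0
p: 1 → 8
z: 0 → 1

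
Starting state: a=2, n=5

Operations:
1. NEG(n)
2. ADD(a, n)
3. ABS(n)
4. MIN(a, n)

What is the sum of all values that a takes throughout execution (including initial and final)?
-5

Values of a at each step:
Initial: a = 2
After step 1: a = 2
After step 2: a = -3
After step 3: a = -3
After step 4: a = -3
Sum = 2 + 2 + -3 + -3 + -3 = -5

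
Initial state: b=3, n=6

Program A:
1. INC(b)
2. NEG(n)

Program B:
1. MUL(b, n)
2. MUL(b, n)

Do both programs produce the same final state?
No

Program A final state: b=4, n=-6
Program B final state: b=108, n=6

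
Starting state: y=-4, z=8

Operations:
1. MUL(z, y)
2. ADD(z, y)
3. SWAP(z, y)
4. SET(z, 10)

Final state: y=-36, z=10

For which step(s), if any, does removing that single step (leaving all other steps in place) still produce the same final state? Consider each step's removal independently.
None - removing any single step changes the final result

Testing removal of each single step:
Without step 1: final = y=4, z=10 (different)
Without step 2: final = y=-32, z=10 (different)
Without step 3: final = y=-4, z=10 (different)
Without step 4: final = y=-36, z=-4 (different)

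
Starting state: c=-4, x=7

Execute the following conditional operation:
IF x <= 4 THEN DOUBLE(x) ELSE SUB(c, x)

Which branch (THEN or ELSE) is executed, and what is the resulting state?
Branch: ELSE, Final state: c=-11, x=7

Evaluating condition: x <= 4
x = 7
Condition is False, so ELSE branch executes
After SUB(c, x): c=-11, x=7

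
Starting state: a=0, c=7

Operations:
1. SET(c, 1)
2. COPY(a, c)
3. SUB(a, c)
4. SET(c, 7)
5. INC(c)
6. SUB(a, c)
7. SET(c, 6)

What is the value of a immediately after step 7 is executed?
a = -8

Tracing a through execution:
Initial: a = 0
After step 1 (SET(c, 1)): a = 0
After step 2 (COPY(a, c)): a = 1
After step 3 (SUB(a, c)): a = 0
After step 4 (SET(c, 7)): a = 0
After step 5 (INC(c)): a = 0
After step 6 (SUB(a, c)): a = -8
After step 7 (SET(c, 6)): a = -8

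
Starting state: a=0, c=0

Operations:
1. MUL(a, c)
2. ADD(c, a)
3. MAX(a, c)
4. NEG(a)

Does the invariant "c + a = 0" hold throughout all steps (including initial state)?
Yes

The invariant holds at every step.

State at each step:
Initial: a=0, c=0
After step 1: a=0, c=0
After step 2: a=0, c=0
After step 3: a=0, c=0
After step 4: a=0, c=0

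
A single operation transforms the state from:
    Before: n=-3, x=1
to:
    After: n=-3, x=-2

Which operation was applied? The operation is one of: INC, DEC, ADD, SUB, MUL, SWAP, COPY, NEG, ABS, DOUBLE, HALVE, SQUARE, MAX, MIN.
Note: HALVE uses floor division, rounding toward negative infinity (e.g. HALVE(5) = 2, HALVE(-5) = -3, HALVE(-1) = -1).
ADD(x, n)

Analyzing the change:
Before: n=-3, x=1
After: n=-3, x=-2
Variable x changed from 1 to -2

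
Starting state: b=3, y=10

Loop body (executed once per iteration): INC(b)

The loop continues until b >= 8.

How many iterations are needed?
5

Tracing iterations:
Initial: b=3, y=10
After iteration 1: b=4, y=10
After iteration 2: b=5, y=10
After iteration 3: b=6, y=10
After iteration 4: b=7, y=10
After iteration 5: b=8, y=10
b >= 8 now holds, so the loop exits after 5 iterations.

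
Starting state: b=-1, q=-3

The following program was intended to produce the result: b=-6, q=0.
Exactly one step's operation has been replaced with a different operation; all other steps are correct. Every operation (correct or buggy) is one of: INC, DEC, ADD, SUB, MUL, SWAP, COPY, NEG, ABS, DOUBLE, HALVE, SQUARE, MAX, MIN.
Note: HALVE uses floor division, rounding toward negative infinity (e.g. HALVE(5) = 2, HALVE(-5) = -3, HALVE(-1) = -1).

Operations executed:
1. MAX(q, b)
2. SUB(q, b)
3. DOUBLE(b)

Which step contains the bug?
Step 1

Trace with buggy code:
Initial: b=-1, q=-3
After step 1: b=-1, q=-1
After step 2: b=-1, q=0
After step 3: b=-2, q=0
Actual final b=-2, q=0 ≠ expected b=-6, q=0.
Step 1 is the only position where a single-operation replacement can produce the expected result.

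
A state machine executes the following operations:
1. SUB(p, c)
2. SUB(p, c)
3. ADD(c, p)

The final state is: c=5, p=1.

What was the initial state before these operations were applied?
c=4, p=9

Working backwards:
Final state: c=5, p=1
Before step 3 (ADD(c, p)): c=4, p=1
Before step 2 (SUB(p, c)): c=4, p=5
Before step 1 (SUB(p, c)): c=4, p=9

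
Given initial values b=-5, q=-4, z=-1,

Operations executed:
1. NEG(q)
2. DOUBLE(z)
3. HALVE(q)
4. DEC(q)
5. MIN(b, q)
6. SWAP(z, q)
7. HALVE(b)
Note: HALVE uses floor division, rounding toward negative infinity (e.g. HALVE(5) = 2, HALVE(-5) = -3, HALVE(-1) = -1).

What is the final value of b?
b = -3

Tracing execution:
Step 1: NEG(q) → b = -5
Step 2: DOUBLE(z) → b = -5
Step 3: HALVE(q) → b = -5
Step 4: DEC(q) → b = -5
Step 5: MIN(b, q) → b = -5
Step 6: SWAP(z, q) → b = -5
Step 7: HALVE(b) → b = -3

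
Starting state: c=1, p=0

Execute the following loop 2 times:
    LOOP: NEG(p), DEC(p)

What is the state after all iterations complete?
c=1, p=0

Iteration trace:
Start: c=1, p=0
After iteration 1: c=1, p=-1
After iteration 2: c=1, p=0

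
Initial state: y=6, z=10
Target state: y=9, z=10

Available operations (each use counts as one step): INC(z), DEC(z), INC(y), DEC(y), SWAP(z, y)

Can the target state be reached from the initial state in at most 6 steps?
Yes

Path (3 steps): INC(y) → INC(y) → INC(y)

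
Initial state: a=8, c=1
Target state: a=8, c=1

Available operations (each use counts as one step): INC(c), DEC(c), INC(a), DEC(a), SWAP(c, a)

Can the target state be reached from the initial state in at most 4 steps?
Yes

Path (0 steps): 0 steps (already at target)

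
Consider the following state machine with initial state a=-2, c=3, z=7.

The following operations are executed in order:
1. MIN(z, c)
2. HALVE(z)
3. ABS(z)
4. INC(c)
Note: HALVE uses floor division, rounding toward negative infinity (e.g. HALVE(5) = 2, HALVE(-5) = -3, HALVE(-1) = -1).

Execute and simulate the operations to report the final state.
{a: -2, c: 4, z: 1}

Step-by-step execution:
Initial: a=-2, c=3, z=7
After step 1 (MIN(z, c)): a=-2, c=3, z=3
After step 2 (HALVE(z)): a=-2, c=3, z=1
After step 3 (ABS(z)): a=-2, c=3, z=1
After step 4 (INC(c)): a=-2, c=4, z=1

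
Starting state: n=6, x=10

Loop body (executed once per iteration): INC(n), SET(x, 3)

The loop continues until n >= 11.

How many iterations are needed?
5

Tracing iterations:
Initial: n=6, x=10
After iteration 1: n=7, x=3
After iteration 2: n=8, x=3
After iteration 3: n=9, x=3
After iteration 4: n=10, x=3
After iteration 5: n=11, x=3
n >= 11 now holds, so the loop exits after 5 iterations.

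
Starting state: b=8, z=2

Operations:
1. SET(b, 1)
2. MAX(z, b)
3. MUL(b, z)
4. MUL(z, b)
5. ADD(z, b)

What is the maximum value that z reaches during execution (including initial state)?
6

Values of z at each step:
Initial: z = 2
After step 1: z = 2
After step 2: z = 2
After step 3: z = 2
After step 4: z = 4
After step 5: z = 6 ← maximum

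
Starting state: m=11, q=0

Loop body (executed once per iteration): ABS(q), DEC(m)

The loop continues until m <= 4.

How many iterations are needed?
7

Tracing iterations:
Initial: m=11, q=0
After iteration 1: m=10, q=0
After iteration 2: m=9, q=0
After iteration 3: m=8, q=0
After iteration 4: m=7, q=0
After iteration 5: m=6, q=0
After iteration 6: m=5, q=0
After iteration 7: m=4, q=0
m <= 4 now holds, so the loop exits after 7 iterations.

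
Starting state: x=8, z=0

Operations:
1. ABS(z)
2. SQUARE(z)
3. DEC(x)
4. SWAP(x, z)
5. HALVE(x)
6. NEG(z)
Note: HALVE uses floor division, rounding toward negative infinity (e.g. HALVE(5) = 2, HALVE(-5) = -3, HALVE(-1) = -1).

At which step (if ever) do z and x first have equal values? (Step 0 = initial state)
Never

z and x never become equal during execution.

Comparing values at each step:
Initial: z=0, x=8
After step 1: z=0, x=8
After step 2: z=0, x=8
After step 3: z=0, x=7
After step 4: z=7, x=0
After step 5: z=7, x=0
After step 6: z=-7, x=0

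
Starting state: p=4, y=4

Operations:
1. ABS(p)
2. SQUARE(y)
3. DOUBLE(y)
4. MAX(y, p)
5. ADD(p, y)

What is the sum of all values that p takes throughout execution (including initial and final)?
56

Values of p at each step:
Initial: p = 4
After step 1: p = 4
After step 2: p = 4
After step 3: p = 4
After step 4: p = 4
After step 5: p = 36
Sum = 4 + 4 + 4 + 4 + 4 + 36 = 56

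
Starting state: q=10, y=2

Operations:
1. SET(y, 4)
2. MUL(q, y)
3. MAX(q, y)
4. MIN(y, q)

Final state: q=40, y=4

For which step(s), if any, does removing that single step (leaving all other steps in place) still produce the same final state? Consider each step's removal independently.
Step(s) 3, 4

Testing removal of each single step:
Without step 1: final = q=20, y=2 (different)
Without step 2: final = q=10, y=4 (different)
Without step 3: final = q=40, y=4 (same)
Without step 4: final = q=40, y=4 (same)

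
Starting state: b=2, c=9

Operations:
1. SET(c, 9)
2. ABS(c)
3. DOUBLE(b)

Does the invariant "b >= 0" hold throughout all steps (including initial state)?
Yes

The invariant holds at every step.

State at each step:
Initial: b=2, c=9
After step 1: b=2, c=9
After step 2: b=2, c=9
After step 3: b=4, c=9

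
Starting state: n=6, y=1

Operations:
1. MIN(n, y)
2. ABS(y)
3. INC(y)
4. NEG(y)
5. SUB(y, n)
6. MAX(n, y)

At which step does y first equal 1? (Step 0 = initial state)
Step 0

Tracing y:
Initial: y = 1 ← first occurrence
After step 1: y = 1
After step 2: y = 1
After step 3: y = 2
After step 4: y = -2
After step 5: y = -3
After step 6: y = -3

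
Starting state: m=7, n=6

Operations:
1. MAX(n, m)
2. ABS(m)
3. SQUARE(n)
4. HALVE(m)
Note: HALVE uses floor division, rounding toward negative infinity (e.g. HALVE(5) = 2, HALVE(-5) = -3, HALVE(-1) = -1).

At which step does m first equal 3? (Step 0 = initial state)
Step 4

Tracing m:
Initial: m = 7
After step 1: m = 7
After step 2: m = 7
After step 3: m = 7
After step 4: m = 3 ← first occurrence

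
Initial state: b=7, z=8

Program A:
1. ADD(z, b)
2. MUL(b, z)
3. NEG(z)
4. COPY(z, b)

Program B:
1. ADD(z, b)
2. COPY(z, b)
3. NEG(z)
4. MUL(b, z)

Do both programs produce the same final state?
No

Program A final state: b=105, z=105
Program B final state: b=-49, z=-7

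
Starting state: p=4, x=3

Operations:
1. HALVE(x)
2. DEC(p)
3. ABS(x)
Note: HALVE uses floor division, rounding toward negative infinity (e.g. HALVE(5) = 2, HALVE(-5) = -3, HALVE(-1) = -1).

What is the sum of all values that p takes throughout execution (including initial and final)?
14

Values of p at each step:
Initial: p = 4
After step 1: p = 4
After step 2: p = 3
After step 3: p = 3
Sum = 4 + 4 + 3 + 3 = 14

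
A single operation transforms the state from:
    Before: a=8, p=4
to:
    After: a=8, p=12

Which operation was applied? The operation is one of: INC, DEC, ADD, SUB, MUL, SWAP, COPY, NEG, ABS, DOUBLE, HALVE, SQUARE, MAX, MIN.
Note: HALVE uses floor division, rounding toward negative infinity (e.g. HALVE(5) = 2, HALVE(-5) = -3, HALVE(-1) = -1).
ADD(p, a)

Analyzing the change:
Before: a=8, p=4
After: a=8, p=12
Variable p changed from 4 to 12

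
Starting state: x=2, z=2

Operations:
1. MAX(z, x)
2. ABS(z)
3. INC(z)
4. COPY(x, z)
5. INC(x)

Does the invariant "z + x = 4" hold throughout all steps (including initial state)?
No, violated after step 3

The invariant is violated after step 3.

State at each step:
Initial: x=2, z=2
After step 1: x=2, z=2
After step 2: x=2, z=2
After step 3: x=2, z=3
After step 4: x=3, z=3
After step 5: x=4, z=3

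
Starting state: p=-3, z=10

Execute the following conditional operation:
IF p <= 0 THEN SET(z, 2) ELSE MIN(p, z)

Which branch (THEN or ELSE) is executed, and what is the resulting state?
Branch: THEN, Final state: p=-3, z=2

Evaluating condition: p <= 0
p = -3
Condition is True, so THEN branch executes
After SET(z, 2): p=-3, z=2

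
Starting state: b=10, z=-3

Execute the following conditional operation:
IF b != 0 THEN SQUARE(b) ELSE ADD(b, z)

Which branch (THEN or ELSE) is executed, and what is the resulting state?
Branch: THEN, Final state: b=100, z=-3

Evaluating condition: b != 0
b = 10
Condition is True, so THEN branch executes
After SQUARE(b): b=100, z=-3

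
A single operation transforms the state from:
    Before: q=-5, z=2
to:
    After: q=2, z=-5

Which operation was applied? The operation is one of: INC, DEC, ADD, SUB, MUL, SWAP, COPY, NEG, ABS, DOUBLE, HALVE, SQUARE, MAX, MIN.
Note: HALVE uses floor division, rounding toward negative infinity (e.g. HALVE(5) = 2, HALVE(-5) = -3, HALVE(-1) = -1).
SWAP(q, z)

Analyzing the change:
Before: q=-5, z=2
After: q=2, z=-5
Variable q changed from -5 to 2
Variable z changed from 2 to -5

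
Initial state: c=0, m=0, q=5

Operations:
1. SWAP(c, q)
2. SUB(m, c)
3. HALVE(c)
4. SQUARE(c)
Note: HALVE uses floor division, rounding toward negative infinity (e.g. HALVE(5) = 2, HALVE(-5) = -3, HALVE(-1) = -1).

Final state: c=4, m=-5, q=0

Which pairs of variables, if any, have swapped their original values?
None

Comparing initial and final values:
c: 0 → 4
q: 5 → 0
m: 0 → -5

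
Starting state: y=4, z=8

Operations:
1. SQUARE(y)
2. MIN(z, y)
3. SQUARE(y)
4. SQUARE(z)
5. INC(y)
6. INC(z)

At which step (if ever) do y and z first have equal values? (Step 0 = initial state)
Never

y and z never become equal during execution.

Comparing values at each step:
Initial: y=4, z=8
After step 1: y=16, z=8
After step 2: y=16, z=8
After step 3: y=256, z=8
After step 4: y=256, z=64
After step 5: y=257, z=64
After step 6: y=257, z=65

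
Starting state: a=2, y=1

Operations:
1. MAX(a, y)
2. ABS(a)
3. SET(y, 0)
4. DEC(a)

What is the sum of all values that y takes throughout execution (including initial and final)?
3

Values of y at each step:
Initial: y = 1
After step 1: y = 1
After step 2: y = 1
After step 3: y = 0
After step 4: y = 0
Sum = 1 + 1 + 1 + 0 + 0 = 3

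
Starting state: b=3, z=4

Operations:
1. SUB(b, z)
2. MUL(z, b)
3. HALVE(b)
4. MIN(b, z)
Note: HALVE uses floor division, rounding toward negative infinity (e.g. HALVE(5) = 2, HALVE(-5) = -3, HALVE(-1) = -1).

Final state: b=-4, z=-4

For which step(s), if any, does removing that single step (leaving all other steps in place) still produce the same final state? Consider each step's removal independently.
Step(s) 3

Testing removal of each single step:
Without step 1: final = b=1, z=12 (different)
Without step 2: final = b=-1, z=4 (different)
Without step 3: final = b=-4, z=-4 (same)
Without step 4: final = b=-1, z=-4 (different)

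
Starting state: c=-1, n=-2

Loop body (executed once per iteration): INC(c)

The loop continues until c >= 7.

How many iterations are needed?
8

Tracing iterations:
Initial: c=-1, n=-2
After iteration 1: c=0, n=-2
After iteration 2: c=1, n=-2
After iteration 3: c=2, n=-2
After iteration 4: c=3, n=-2
After iteration 5: c=4, n=-2
After iteration 6: c=5, n=-2
After iteration 7: c=6, n=-2
After iteration 8: c=7, n=-2
c >= 7 now holds, so the loop exits after 8 iterations.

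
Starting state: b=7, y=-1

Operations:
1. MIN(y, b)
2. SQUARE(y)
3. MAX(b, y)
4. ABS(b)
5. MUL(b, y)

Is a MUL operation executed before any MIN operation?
No

First MUL: step 5
First MIN: step 1
Since 5 > 1, MIN comes first.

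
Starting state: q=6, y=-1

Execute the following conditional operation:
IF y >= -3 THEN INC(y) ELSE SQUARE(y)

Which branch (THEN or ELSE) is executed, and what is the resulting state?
Branch: THEN, Final state: q=6, y=0

Evaluating condition: y >= -3
y = -1
Condition is True, so THEN branch executes
After INC(y): q=6, y=0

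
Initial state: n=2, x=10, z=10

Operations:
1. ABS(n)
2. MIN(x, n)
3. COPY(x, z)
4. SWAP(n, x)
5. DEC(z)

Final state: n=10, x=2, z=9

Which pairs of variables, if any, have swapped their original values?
(n, x)

Comparing initial and final values:
z: 10 → 9
n: 2 → 10
x: 10 → 2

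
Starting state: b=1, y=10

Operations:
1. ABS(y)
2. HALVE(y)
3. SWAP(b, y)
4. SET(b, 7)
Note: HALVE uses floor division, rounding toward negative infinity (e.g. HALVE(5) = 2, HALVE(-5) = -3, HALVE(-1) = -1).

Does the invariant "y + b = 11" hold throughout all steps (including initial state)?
No, violated after step 2

The invariant is violated after step 2.

State at each step:
Initial: b=1, y=10
After step 1: b=1, y=10
After step 2: b=1, y=5
After step 3: b=5, y=1
After step 4: b=7, y=1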